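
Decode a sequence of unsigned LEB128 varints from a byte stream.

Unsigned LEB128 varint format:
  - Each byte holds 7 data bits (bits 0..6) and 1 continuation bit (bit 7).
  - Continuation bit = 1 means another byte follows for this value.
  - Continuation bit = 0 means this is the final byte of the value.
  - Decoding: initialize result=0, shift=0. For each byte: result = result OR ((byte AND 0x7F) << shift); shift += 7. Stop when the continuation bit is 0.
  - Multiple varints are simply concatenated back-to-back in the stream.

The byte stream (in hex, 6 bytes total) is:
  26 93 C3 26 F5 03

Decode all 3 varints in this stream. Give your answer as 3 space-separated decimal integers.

  byte[0]=0x26 cont=0 payload=0x26=38: acc |= 38<<0 -> acc=38 shift=7 [end]
Varint 1: bytes[0:1] = 26 -> value 38 (1 byte(s))
  byte[1]=0x93 cont=1 payload=0x13=19: acc |= 19<<0 -> acc=19 shift=7
  byte[2]=0xC3 cont=1 payload=0x43=67: acc |= 67<<7 -> acc=8595 shift=14
  byte[3]=0x26 cont=0 payload=0x26=38: acc |= 38<<14 -> acc=631187 shift=21 [end]
Varint 2: bytes[1:4] = 93 C3 26 -> value 631187 (3 byte(s))
  byte[4]=0xF5 cont=1 payload=0x75=117: acc |= 117<<0 -> acc=117 shift=7
  byte[5]=0x03 cont=0 payload=0x03=3: acc |= 3<<7 -> acc=501 shift=14 [end]
Varint 3: bytes[4:6] = F5 03 -> value 501 (2 byte(s))

Answer: 38 631187 501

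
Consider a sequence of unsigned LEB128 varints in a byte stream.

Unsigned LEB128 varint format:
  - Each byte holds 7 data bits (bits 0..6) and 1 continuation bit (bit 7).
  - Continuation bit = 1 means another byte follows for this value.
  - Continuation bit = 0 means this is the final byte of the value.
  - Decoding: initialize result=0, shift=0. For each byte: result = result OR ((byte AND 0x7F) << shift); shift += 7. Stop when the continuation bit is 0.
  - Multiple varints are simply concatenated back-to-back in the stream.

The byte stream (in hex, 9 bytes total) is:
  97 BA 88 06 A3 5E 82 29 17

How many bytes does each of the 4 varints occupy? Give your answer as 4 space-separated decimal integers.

  byte[0]=0x97 cont=1 payload=0x17=23: acc |= 23<<0 -> acc=23 shift=7
  byte[1]=0xBA cont=1 payload=0x3A=58: acc |= 58<<7 -> acc=7447 shift=14
  byte[2]=0x88 cont=1 payload=0x08=8: acc |= 8<<14 -> acc=138519 shift=21
  byte[3]=0x06 cont=0 payload=0x06=6: acc |= 6<<21 -> acc=12721431 shift=28 [end]
Varint 1: bytes[0:4] = 97 BA 88 06 -> value 12721431 (4 byte(s))
  byte[4]=0xA3 cont=1 payload=0x23=35: acc |= 35<<0 -> acc=35 shift=7
  byte[5]=0x5E cont=0 payload=0x5E=94: acc |= 94<<7 -> acc=12067 shift=14 [end]
Varint 2: bytes[4:6] = A3 5E -> value 12067 (2 byte(s))
  byte[6]=0x82 cont=1 payload=0x02=2: acc |= 2<<0 -> acc=2 shift=7
  byte[7]=0x29 cont=0 payload=0x29=41: acc |= 41<<7 -> acc=5250 shift=14 [end]
Varint 3: bytes[6:8] = 82 29 -> value 5250 (2 byte(s))
  byte[8]=0x17 cont=0 payload=0x17=23: acc |= 23<<0 -> acc=23 shift=7 [end]
Varint 4: bytes[8:9] = 17 -> value 23 (1 byte(s))

Answer: 4 2 2 1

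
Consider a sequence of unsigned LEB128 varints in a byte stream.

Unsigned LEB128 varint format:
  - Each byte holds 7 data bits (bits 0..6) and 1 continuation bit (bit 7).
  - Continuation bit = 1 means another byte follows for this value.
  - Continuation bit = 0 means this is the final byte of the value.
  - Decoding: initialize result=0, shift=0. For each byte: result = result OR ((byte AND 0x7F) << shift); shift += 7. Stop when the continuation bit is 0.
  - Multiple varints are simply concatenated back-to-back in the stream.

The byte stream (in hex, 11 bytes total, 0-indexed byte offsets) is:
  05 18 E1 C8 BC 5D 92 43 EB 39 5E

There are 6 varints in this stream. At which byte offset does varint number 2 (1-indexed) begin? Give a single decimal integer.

Answer: 1

Derivation:
  byte[0]=0x05 cont=0 payload=0x05=5: acc |= 5<<0 -> acc=5 shift=7 [end]
Varint 1: bytes[0:1] = 05 -> value 5 (1 byte(s))
  byte[1]=0x18 cont=0 payload=0x18=24: acc |= 24<<0 -> acc=24 shift=7 [end]
Varint 2: bytes[1:2] = 18 -> value 24 (1 byte(s))
  byte[2]=0xE1 cont=1 payload=0x61=97: acc |= 97<<0 -> acc=97 shift=7
  byte[3]=0xC8 cont=1 payload=0x48=72: acc |= 72<<7 -> acc=9313 shift=14
  byte[4]=0xBC cont=1 payload=0x3C=60: acc |= 60<<14 -> acc=992353 shift=21
  byte[5]=0x5D cont=0 payload=0x5D=93: acc |= 93<<21 -> acc=196027489 shift=28 [end]
Varint 3: bytes[2:6] = E1 C8 BC 5D -> value 196027489 (4 byte(s))
  byte[6]=0x92 cont=1 payload=0x12=18: acc |= 18<<0 -> acc=18 shift=7
  byte[7]=0x43 cont=0 payload=0x43=67: acc |= 67<<7 -> acc=8594 shift=14 [end]
Varint 4: bytes[6:8] = 92 43 -> value 8594 (2 byte(s))
  byte[8]=0xEB cont=1 payload=0x6B=107: acc |= 107<<0 -> acc=107 shift=7
  byte[9]=0x39 cont=0 payload=0x39=57: acc |= 57<<7 -> acc=7403 shift=14 [end]
Varint 5: bytes[8:10] = EB 39 -> value 7403 (2 byte(s))
  byte[10]=0x5E cont=0 payload=0x5E=94: acc |= 94<<0 -> acc=94 shift=7 [end]
Varint 6: bytes[10:11] = 5E -> value 94 (1 byte(s))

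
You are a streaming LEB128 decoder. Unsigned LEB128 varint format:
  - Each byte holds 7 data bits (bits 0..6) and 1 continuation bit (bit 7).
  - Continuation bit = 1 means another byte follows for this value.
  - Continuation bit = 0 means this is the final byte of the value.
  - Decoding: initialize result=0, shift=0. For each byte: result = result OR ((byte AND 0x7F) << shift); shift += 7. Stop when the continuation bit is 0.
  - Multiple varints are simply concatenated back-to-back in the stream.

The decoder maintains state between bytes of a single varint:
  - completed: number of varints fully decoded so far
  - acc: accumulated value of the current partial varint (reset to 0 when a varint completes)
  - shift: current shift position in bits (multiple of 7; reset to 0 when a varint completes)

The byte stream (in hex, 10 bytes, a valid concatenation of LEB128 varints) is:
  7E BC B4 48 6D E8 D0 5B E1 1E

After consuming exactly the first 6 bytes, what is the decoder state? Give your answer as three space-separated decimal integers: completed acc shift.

byte[0]=0x7E cont=0 payload=0x7E: varint #1 complete (value=126); reset -> completed=1 acc=0 shift=0
byte[1]=0xBC cont=1 payload=0x3C: acc |= 60<<0 -> completed=1 acc=60 shift=7
byte[2]=0xB4 cont=1 payload=0x34: acc |= 52<<7 -> completed=1 acc=6716 shift=14
byte[3]=0x48 cont=0 payload=0x48: varint #2 complete (value=1186364); reset -> completed=2 acc=0 shift=0
byte[4]=0x6D cont=0 payload=0x6D: varint #3 complete (value=109); reset -> completed=3 acc=0 shift=0
byte[5]=0xE8 cont=1 payload=0x68: acc |= 104<<0 -> completed=3 acc=104 shift=7

Answer: 3 104 7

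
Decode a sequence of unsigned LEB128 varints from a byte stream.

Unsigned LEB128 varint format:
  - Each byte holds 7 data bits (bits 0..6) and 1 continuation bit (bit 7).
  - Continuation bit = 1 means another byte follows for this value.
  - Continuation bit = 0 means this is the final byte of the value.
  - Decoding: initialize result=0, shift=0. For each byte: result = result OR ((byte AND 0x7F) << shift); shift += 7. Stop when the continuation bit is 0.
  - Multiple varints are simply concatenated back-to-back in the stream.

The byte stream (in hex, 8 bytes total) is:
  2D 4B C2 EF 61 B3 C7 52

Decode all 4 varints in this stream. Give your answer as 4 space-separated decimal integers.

Answer: 45 75 1603522 1352627

Derivation:
  byte[0]=0x2D cont=0 payload=0x2D=45: acc |= 45<<0 -> acc=45 shift=7 [end]
Varint 1: bytes[0:1] = 2D -> value 45 (1 byte(s))
  byte[1]=0x4B cont=0 payload=0x4B=75: acc |= 75<<0 -> acc=75 shift=7 [end]
Varint 2: bytes[1:2] = 4B -> value 75 (1 byte(s))
  byte[2]=0xC2 cont=1 payload=0x42=66: acc |= 66<<0 -> acc=66 shift=7
  byte[3]=0xEF cont=1 payload=0x6F=111: acc |= 111<<7 -> acc=14274 shift=14
  byte[4]=0x61 cont=0 payload=0x61=97: acc |= 97<<14 -> acc=1603522 shift=21 [end]
Varint 3: bytes[2:5] = C2 EF 61 -> value 1603522 (3 byte(s))
  byte[5]=0xB3 cont=1 payload=0x33=51: acc |= 51<<0 -> acc=51 shift=7
  byte[6]=0xC7 cont=1 payload=0x47=71: acc |= 71<<7 -> acc=9139 shift=14
  byte[7]=0x52 cont=0 payload=0x52=82: acc |= 82<<14 -> acc=1352627 shift=21 [end]
Varint 4: bytes[5:8] = B3 C7 52 -> value 1352627 (3 byte(s))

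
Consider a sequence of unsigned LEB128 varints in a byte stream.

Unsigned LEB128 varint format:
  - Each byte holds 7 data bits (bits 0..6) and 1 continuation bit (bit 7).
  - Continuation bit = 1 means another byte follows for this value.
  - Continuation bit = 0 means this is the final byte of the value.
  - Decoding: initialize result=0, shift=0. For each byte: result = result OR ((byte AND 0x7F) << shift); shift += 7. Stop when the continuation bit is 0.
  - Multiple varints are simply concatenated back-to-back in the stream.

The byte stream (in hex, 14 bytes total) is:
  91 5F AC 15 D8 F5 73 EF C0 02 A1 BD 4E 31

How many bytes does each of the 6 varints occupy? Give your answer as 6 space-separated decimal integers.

Answer: 2 2 3 3 3 1

Derivation:
  byte[0]=0x91 cont=1 payload=0x11=17: acc |= 17<<0 -> acc=17 shift=7
  byte[1]=0x5F cont=0 payload=0x5F=95: acc |= 95<<7 -> acc=12177 shift=14 [end]
Varint 1: bytes[0:2] = 91 5F -> value 12177 (2 byte(s))
  byte[2]=0xAC cont=1 payload=0x2C=44: acc |= 44<<0 -> acc=44 shift=7
  byte[3]=0x15 cont=0 payload=0x15=21: acc |= 21<<7 -> acc=2732 shift=14 [end]
Varint 2: bytes[2:4] = AC 15 -> value 2732 (2 byte(s))
  byte[4]=0xD8 cont=1 payload=0x58=88: acc |= 88<<0 -> acc=88 shift=7
  byte[5]=0xF5 cont=1 payload=0x75=117: acc |= 117<<7 -> acc=15064 shift=14
  byte[6]=0x73 cont=0 payload=0x73=115: acc |= 115<<14 -> acc=1899224 shift=21 [end]
Varint 3: bytes[4:7] = D8 F5 73 -> value 1899224 (3 byte(s))
  byte[7]=0xEF cont=1 payload=0x6F=111: acc |= 111<<0 -> acc=111 shift=7
  byte[8]=0xC0 cont=1 payload=0x40=64: acc |= 64<<7 -> acc=8303 shift=14
  byte[9]=0x02 cont=0 payload=0x02=2: acc |= 2<<14 -> acc=41071 shift=21 [end]
Varint 4: bytes[7:10] = EF C0 02 -> value 41071 (3 byte(s))
  byte[10]=0xA1 cont=1 payload=0x21=33: acc |= 33<<0 -> acc=33 shift=7
  byte[11]=0xBD cont=1 payload=0x3D=61: acc |= 61<<7 -> acc=7841 shift=14
  byte[12]=0x4E cont=0 payload=0x4E=78: acc |= 78<<14 -> acc=1285793 shift=21 [end]
Varint 5: bytes[10:13] = A1 BD 4E -> value 1285793 (3 byte(s))
  byte[13]=0x31 cont=0 payload=0x31=49: acc |= 49<<0 -> acc=49 shift=7 [end]
Varint 6: bytes[13:14] = 31 -> value 49 (1 byte(s))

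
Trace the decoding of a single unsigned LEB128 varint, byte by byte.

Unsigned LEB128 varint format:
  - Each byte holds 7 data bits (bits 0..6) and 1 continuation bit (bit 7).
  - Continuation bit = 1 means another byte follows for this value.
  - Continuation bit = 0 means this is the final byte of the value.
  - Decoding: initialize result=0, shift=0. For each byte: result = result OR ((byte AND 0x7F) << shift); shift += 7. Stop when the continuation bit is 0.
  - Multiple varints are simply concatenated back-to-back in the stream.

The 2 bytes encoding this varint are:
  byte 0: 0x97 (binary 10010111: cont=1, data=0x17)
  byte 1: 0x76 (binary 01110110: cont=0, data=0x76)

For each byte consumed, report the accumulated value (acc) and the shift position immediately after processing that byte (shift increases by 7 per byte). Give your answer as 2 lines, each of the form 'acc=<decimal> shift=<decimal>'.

Answer: acc=23 shift=7
acc=15127 shift=14

Derivation:
byte 0=0x97: payload=0x17=23, contrib = 23<<0 = 23; acc -> 23, shift -> 7
byte 1=0x76: payload=0x76=118, contrib = 118<<7 = 15104; acc -> 15127, shift -> 14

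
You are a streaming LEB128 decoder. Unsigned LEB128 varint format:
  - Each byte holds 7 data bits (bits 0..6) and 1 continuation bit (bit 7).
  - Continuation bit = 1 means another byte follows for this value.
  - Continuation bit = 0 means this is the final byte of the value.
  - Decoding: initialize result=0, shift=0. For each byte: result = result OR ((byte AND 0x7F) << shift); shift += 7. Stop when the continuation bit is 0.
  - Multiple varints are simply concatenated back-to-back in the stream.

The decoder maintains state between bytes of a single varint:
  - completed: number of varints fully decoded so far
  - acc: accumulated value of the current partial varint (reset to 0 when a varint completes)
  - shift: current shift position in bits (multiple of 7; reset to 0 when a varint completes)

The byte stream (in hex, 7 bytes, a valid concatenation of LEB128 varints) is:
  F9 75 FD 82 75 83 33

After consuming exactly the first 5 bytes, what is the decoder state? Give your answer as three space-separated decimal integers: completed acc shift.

Answer: 2 0 0

Derivation:
byte[0]=0xF9 cont=1 payload=0x79: acc |= 121<<0 -> completed=0 acc=121 shift=7
byte[1]=0x75 cont=0 payload=0x75: varint #1 complete (value=15097); reset -> completed=1 acc=0 shift=0
byte[2]=0xFD cont=1 payload=0x7D: acc |= 125<<0 -> completed=1 acc=125 shift=7
byte[3]=0x82 cont=1 payload=0x02: acc |= 2<<7 -> completed=1 acc=381 shift=14
byte[4]=0x75 cont=0 payload=0x75: varint #2 complete (value=1917309); reset -> completed=2 acc=0 shift=0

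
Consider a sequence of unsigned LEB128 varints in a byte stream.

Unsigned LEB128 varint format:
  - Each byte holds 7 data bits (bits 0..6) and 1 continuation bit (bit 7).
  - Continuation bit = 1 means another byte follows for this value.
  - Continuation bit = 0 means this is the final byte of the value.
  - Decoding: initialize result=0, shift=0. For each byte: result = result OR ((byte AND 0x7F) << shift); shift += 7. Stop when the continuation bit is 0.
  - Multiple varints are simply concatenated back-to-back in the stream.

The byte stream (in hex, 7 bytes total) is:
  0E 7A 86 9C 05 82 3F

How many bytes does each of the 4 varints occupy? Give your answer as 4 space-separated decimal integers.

Answer: 1 1 3 2

Derivation:
  byte[0]=0x0E cont=0 payload=0x0E=14: acc |= 14<<0 -> acc=14 shift=7 [end]
Varint 1: bytes[0:1] = 0E -> value 14 (1 byte(s))
  byte[1]=0x7A cont=0 payload=0x7A=122: acc |= 122<<0 -> acc=122 shift=7 [end]
Varint 2: bytes[1:2] = 7A -> value 122 (1 byte(s))
  byte[2]=0x86 cont=1 payload=0x06=6: acc |= 6<<0 -> acc=6 shift=7
  byte[3]=0x9C cont=1 payload=0x1C=28: acc |= 28<<7 -> acc=3590 shift=14
  byte[4]=0x05 cont=0 payload=0x05=5: acc |= 5<<14 -> acc=85510 shift=21 [end]
Varint 3: bytes[2:5] = 86 9C 05 -> value 85510 (3 byte(s))
  byte[5]=0x82 cont=1 payload=0x02=2: acc |= 2<<0 -> acc=2 shift=7
  byte[6]=0x3F cont=0 payload=0x3F=63: acc |= 63<<7 -> acc=8066 shift=14 [end]
Varint 4: bytes[5:7] = 82 3F -> value 8066 (2 byte(s))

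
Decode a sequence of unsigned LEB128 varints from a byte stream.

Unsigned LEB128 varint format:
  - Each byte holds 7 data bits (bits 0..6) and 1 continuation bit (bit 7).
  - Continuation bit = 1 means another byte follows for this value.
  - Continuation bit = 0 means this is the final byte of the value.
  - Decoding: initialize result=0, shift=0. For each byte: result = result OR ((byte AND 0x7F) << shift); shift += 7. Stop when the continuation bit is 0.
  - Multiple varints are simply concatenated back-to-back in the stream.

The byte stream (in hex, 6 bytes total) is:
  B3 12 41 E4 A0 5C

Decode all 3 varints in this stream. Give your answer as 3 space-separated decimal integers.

  byte[0]=0xB3 cont=1 payload=0x33=51: acc |= 51<<0 -> acc=51 shift=7
  byte[1]=0x12 cont=0 payload=0x12=18: acc |= 18<<7 -> acc=2355 shift=14 [end]
Varint 1: bytes[0:2] = B3 12 -> value 2355 (2 byte(s))
  byte[2]=0x41 cont=0 payload=0x41=65: acc |= 65<<0 -> acc=65 shift=7 [end]
Varint 2: bytes[2:3] = 41 -> value 65 (1 byte(s))
  byte[3]=0xE4 cont=1 payload=0x64=100: acc |= 100<<0 -> acc=100 shift=7
  byte[4]=0xA0 cont=1 payload=0x20=32: acc |= 32<<7 -> acc=4196 shift=14
  byte[5]=0x5C cont=0 payload=0x5C=92: acc |= 92<<14 -> acc=1511524 shift=21 [end]
Varint 3: bytes[3:6] = E4 A0 5C -> value 1511524 (3 byte(s))

Answer: 2355 65 1511524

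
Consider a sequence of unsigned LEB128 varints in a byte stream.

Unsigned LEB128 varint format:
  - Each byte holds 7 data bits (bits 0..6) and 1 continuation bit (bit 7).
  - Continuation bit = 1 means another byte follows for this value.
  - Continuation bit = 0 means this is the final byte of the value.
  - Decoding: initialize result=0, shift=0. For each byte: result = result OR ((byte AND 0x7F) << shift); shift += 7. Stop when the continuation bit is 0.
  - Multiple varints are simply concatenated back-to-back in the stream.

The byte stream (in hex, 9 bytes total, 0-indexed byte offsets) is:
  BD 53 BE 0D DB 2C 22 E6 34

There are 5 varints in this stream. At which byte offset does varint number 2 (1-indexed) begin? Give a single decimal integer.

Answer: 2

Derivation:
  byte[0]=0xBD cont=1 payload=0x3D=61: acc |= 61<<0 -> acc=61 shift=7
  byte[1]=0x53 cont=0 payload=0x53=83: acc |= 83<<7 -> acc=10685 shift=14 [end]
Varint 1: bytes[0:2] = BD 53 -> value 10685 (2 byte(s))
  byte[2]=0xBE cont=1 payload=0x3E=62: acc |= 62<<0 -> acc=62 shift=7
  byte[3]=0x0D cont=0 payload=0x0D=13: acc |= 13<<7 -> acc=1726 shift=14 [end]
Varint 2: bytes[2:4] = BE 0D -> value 1726 (2 byte(s))
  byte[4]=0xDB cont=1 payload=0x5B=91: acc |= 91<<0 -> acc=91 shift=7
  byte[5]=0x2C cont=0 payload=0x2C=44: acc |= 44<<7 -> acc=5723 shift=14 [end]
Varint 3: bytes[4:6] = DB 2C -> value 5723 (2 byte(s))
  byte[6]=0x22 cont=0 payload=0x22=34: acc |= 34<<0 -> acc=34 shift=7 [end]
Varint 4: bytes[6:7] = 22 -> value 34 (1 byte(s))
  byte[7]=0xE6 cont=1 payload=0x66=102: acc |= 102<<0 -> acc=102 shift=7
  byte[8]=0x34 cont=0 payload=0x34=52: acc |= 52<<7 -> acc=6758 shift=14 [end]
Varint 5: bytes[7:9] = E6 34 -> value 6758 (2 byte(s))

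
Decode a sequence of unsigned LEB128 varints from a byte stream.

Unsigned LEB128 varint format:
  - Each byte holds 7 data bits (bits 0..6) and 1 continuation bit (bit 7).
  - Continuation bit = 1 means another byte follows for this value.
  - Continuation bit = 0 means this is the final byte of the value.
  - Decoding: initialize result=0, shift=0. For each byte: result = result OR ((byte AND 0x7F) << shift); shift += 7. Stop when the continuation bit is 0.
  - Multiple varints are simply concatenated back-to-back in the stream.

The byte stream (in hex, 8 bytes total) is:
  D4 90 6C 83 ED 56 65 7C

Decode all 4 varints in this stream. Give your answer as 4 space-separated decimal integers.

  byte[0]=0xD4 cont=1 payload=0x54=84: acc |= 84<<0 -> acc=84 shift=7
  byte[1]=0x90 cont=1 payload=0x10=16: acc |= 16<<7 -> acc=2132 shift=14
  byte[2]=0x6C cont=0 payload=0x6C=108: acc |= 108<<14 -> acc=1771604 shift=21 [end]
Varint 1: bytes[0:3] = D4 90 6C -> value 1771604 (3 byte(s))
  byte[3]=0x83 cont=1 payload=0x03=3: acc |= 3<<0 -> acc=3 shift=7
  byte[4]=0xED cont=1 payload=0x6D=109: acc |= 109<<7 -> acc=13955 shift=14
  byte[5]=0x56 cont=0 payload=0x56=86: acc |= 86<<14 -> acc=1422979 shift=21 [end]
Varint 2: bytes[3:6] = 83 ED 56 -> value 1422979 (3 byte(s))
  byte[6]=0x65 cont=0 payload=0x65=101: acc |= 101<<0 -> acc=101 shift=7 [end]
Varint 3: bytes[6:7] = 65 -> value 101 (1 byte(s))
  byte[7]=0x7C cont=0 payload=0x7C=124: acc |= 124<<0 -> acc=124 shift=7 [end]
Varint 4: bytes[7:8] = 7C -> value 124 (1 byte(s))

Answer: 1771604 1422979 101 124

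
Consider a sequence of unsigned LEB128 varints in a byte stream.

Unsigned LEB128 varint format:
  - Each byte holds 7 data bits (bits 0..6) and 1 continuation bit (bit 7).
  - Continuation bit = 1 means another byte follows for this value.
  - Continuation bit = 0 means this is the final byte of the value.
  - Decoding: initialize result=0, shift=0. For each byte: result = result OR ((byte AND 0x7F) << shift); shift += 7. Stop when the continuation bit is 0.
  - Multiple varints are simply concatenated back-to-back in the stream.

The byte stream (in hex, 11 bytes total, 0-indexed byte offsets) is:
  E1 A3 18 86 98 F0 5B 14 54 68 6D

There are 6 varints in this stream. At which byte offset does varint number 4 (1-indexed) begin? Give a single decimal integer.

Answer: 8

Derivation:
  byte[0]=0xE1 cont=1 payload=0x61=97: acc |= 97<<0 -> acc=97 shift=7
  byte[1]=0xA3 cont=1 payload=0x23=35: acc |= 35<<7 -> acc=4577 shift=14
  byte[2]=0x18 cont=0 payload=0x18=24: acc |= 24<<14 -> acc=397793 shift=21 [end]
Varint 1: bytes[0:3] = E1 A3 18 -> value 397793 (3 byte(s))
  byte[3]=0x86 cont=1 payload=0x06=6: acc |= 6<<0 -> acc=6 shift=7
  byte[4]=0x98 cont=1 payload=0x18=24: acc |= 24<<7 -> acc=3078 shift=14
  byte[5]=0xF0 cont=1 payload=0x70=112: acc |= 112<<14 -> acc=1838086 shift=21
  byte[6]=0x5B cont=0 payload=0x5B=91: acc |= 91<<21 -> acc=192678918 shift=28 [end]
Varint 2: bytes[3:7] = 86 98 F0 5B -> value 192678918 (4 byte(s))
  byte[7]=0x14 cont=0 payload=0x14=20: acc |= 20<<0 -> acc=20 shift=7 [end]
Varint 3: bytes[7:8] = 14 -> value 20 (1 byte(s))
  byte[8]=0x54 cont=0 payload=0x54=84: acc |= 84<<0 -> acc=84 shift=7 [end]
Varint 4: bytes[8:9] = 54 -> value 84 (1 byte(s))
  byte[9]=0x68 cont=0 payload=0x68=104: acc |= 104<<0 -> acc=104 shift=7 [end]
Varint 5: bytes[9:10] = 68 -> value 104 (1 byte(s))
  byte[10]=0x6D cont=0 payload=0x6D=109: acc |= 109<<0 -> acc=109 shift=7 [end]
Varint 6: bytes[10:11] = 6D -> value 109 (1 byte(s))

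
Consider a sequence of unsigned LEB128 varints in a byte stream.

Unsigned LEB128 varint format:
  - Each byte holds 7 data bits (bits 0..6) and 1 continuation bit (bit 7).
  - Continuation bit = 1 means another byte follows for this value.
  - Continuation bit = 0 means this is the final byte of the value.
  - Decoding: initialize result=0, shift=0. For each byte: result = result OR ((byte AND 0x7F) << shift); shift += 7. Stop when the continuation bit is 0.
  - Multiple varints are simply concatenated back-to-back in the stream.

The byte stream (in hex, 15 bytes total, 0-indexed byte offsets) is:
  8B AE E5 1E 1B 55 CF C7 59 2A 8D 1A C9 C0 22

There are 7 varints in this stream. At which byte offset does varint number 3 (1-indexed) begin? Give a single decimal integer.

Answer: 5

Derivation:
  byte[0]=0x8B cont=1 payload=0x0B=11: acc |= 11<<0 -> acc=11 shift=7
  byte[1]=0xAE cont=1 payload=0x2E=46: acc |= 46<<7 -> acc=5899 shift=14
  byte[2]=0xE5 cont=1 payload=0x65=101: acc |= 101<<14 -> acc=1660683 shift=21
  byte[3]=0x1E cont=0 payload=0x1E=30: acc |= 30<<21 -> acc=64575243 shift=28 [end]
Varint 1: bytes[0:4] = 8B AE E5 1E -> value 64575243 (4 byte(s))
  byte[4]=0x1B cont=0 payload=0x1B=27: acc |= 27<<0 -> acc=27 shift=7 [end]
Varint 2: bytes[4:5] = 1B -> value 27 (1 byte(s))
  byte[5]=0x55 cont=0 payload=0x55=85: acc |= 85<<0 -> acc=85 shift=7 [end]
Varint 3: bytes[5:6] = 55 -> value 85 (1 byte(s))
  byte[6]=0xCF cont=1 payload=0x4F=79: acc |= 79<<0 -> acc=79 shift=7
  byte[7]=0xC7 cont=1 payload=0x47=71: acc |= 71<<7 -> acc=9167 shift=14
  byte[8]=0x59 cont=0 payload=0x59=89: acc |= 89<<14 -> acc=1467343 shift=21 [end]
Varint 4: bytes[6:9] = CF C7 59 -> value 1467343 (3 byte(s))
  byte[9]=0x2A cont=0 payload=0x2A=42: acc |= 42<<0 -> acc=42 shift=7 [end]
Varint 5: bytes[9:10] = 2A -> value 42 (1 byte(s))
  byte[10]=0x8D cont=1 payload=0x0D=13: acc |= 13<<0 -> acc=13 shift=7
  byte[11]=0x1A cont=0 payload=0x1A=26: acc |= 26<<7 -> acc=3341 shift=14 [end]
Varint 6: bytes[10:12] = 8D 1A -> value 3341 (2 byte(s))
  byte[12]=0xC9 cont=1 payload=0x49=73: acc |= 73<<0 -> acc=73 shift=7
  byte[13]=0xC0 cont=1 payload=0x40=64: acc |= 64<<7 -> acc=8265 shift=14
  byte[14]=0x22 cont=0 payload=0x22=34: acc |= 34<<14 -> acc=565321 shift=21 [end]
Varint 7: bytes[12:15] = C9 C0 22 -> value 565321 (3 byte(s))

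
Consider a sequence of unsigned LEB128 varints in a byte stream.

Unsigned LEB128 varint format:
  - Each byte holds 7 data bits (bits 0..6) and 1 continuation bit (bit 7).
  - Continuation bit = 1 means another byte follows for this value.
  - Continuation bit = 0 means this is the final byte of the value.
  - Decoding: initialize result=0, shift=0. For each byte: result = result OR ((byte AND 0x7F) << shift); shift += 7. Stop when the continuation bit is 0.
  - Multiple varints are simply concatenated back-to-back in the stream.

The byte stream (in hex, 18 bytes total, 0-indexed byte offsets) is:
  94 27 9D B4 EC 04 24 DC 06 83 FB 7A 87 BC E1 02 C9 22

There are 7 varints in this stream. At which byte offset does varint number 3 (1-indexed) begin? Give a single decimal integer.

  byte[0]=0x94 cont=1 payload=0x14=20: acc |= 20<<0 -> acc=20 shift=7
  byte[1]=0x27 cont=0 payload=0x27=39: acc |= 39<<7 -> acc=5012 shift=14 [end]
Varint 1: bytes[0:2] = 94 27 -> value 5012 (2 byte(s))
  byte[2]=0x9D cont=1 payload=0x1D=29: acc |= 29<<0 -> acc=29 shift=7
  byte[3]=0xB4 cont=1 payload=0x34=52: acc |= 52<<7 -> acc=6685 shift=14
  byte[4]=0xEC cont=1 payload=0x6C=108: acc |= 108<<14 -> acc=1776157 shift=21
  byte[5]=0x04 cont=0 payload=0x04=4: acc |= 4<<21 -> acc=10164765 shift=28 [end]
Varint 2: bytes[2:6] = 9D B4 EC 04 -> value 10164765 (4 byte(s))
  byte[6]=0x24 cont=0 payload=0x24=36: acc |= 36<<0 -> acc=36 shift=7 [end]
Varint 3: bytes[6:7] = 24 -> value 36 (1 byte(s))
  byte[7]=0xDC cont=1 payload=0x5C=92: acc |= 92<<0 -> acc=92 shift=7
  byte[8]=0x06 cont=0 payload=0x06=6: acc |= 6<<7 -> acc=860 shift=14 [end]
Varint 4: bytes[7:9] = DC 06 -> value 860 (2 byte(s))
  byte[9]=0x83 cont=1 payload=0x03=3: acc |= 3<<0 -> acc=3 shift=7
  byte[10]=0xFB cont=1 payload=0x7B=123: acc |= 123<<7 -> acc=15747 shift=14
  byte[11]=0x7A cont=0 payload=0x7A=122: acc |= 122<<14 -> acc=2014595 shift=21 [end]
Varint 5: bytes[9:12] = 83 FB 7A -> value 2014595 (3 byte(s))
  byte[12]=0x87 cont=1 payload=0x07=7: acc |= 7<<0 -> acc=7 shift=7
  byte[13]=0xBC cont=1 payload=0x3C=60: acc |= 60<<7 -> acc=7687 shift=14
  byte[14]=0xE1 cont=1 payload=0x61=97: acc |= 97<<14 -> acc=1596935 shift=21
  byte[15]=0x02 cont=0 payload=0x02=2: acc |= 2<<21 -> acc=5791239 shift=28 [end]
Varint 6: bytes[12:16] = 87 BC E1 02 -> value 5791239 (4 byte(s))
  byte[16]=0xC9 cont=1 payload=0x49=73: acc |= 73<<0 -> acc=73 shift=7
  byte[17]=0x22 cont=0 payload=0x22=34: acc |= 34<<7 -> acc=4425 shift=14 [end]
Varint 7: bytes[16:18] = C9 22 -> value 4425 (2 byte(s))

Answer: 6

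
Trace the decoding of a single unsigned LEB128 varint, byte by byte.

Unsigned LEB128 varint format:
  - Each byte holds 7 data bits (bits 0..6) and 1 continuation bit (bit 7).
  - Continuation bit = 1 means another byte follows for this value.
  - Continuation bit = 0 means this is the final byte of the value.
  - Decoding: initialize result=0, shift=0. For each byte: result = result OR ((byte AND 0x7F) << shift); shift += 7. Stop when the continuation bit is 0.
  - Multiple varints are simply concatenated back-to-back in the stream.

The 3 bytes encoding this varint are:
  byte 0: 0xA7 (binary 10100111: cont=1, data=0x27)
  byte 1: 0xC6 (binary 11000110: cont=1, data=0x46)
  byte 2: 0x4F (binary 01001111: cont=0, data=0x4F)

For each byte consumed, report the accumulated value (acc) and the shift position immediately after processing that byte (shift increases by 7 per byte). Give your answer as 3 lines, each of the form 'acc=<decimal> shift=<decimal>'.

Answer: acc=39 shift=7
acc=8999 shift=14
acc=1303335 shift=21

Derivation:
byte 0=0xA7: payload=0x27=39, contrib = 39<<0 = 39; acc -> 39, shift -> 7
byte 1=0xC6: payload=0x46=70, contrib = 70<<7 = 8960; acc -> 8999, shift -> 14
byte 2=0x4F: payload=0x4F=79, contrib = 79<<14 = 1294336; acc -> 1303335, shift -> 21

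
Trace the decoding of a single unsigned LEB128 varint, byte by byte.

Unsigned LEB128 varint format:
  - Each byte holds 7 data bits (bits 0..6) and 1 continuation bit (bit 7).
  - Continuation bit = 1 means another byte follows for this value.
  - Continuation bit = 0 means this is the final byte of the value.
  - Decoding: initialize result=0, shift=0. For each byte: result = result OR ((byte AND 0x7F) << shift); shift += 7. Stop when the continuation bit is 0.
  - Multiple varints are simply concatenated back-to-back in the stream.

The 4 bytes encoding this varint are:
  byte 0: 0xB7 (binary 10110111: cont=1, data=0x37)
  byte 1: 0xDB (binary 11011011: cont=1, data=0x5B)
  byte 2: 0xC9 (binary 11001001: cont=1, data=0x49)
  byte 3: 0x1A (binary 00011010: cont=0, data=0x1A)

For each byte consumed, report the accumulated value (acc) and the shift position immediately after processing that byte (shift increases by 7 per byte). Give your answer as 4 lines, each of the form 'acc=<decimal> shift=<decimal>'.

Answer: acc=55 shift=7
acc=11703 shift=14
acc=1207735 shift=21
acc=55733687 shift=28

Derivation:
byte 0=0xB7: payload=0x37=55, contrib = 55<<0 = 55; acc -> 55, shift -> 7
byte 1=0xDB: payload=0x5B=91, contrib = 91<<7 = 11648; acc -> 11703, shift -> 14
byte 2=0xC9: payload=0x49=73, contrib = 73<<14 = 1196032; acc -> 1207735, shift -> 21
byte 3=0x1A: payload=0x1A=26, contrib = 26<<21 = 54525952; acc -> 55733687, shift -> 28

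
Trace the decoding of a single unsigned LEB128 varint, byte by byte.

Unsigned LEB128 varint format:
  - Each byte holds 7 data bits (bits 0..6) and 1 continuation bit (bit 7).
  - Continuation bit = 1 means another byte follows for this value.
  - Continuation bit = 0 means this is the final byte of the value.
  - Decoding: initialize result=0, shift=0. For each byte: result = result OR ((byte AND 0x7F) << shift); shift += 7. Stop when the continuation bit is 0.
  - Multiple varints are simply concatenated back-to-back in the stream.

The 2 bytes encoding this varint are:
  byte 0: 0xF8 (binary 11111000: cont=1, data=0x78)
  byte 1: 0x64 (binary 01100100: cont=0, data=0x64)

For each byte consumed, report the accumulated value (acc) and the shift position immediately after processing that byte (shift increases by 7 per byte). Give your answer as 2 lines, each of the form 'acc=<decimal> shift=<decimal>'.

byte 0=0xF8: payload=0x78=120, contrib = 120<<0 = 120; acc -> 120, shift -> 7
byte 1=0x64: payload=0x64=100, contrib = 100<<7 = 12800; acc -> 12920, shift -> 14

Answer: acc=120 shift=7
acc=12920 shift=14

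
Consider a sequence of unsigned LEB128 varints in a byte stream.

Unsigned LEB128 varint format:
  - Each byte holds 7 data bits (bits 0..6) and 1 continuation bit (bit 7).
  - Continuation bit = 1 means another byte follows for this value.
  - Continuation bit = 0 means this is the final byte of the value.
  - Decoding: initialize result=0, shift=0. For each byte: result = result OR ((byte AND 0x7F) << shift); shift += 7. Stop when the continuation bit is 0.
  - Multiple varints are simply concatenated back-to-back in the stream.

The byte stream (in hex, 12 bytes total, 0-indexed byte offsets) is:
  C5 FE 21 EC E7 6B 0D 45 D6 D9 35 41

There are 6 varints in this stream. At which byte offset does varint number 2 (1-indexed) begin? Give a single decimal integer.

  byte[0]=0xC5 cont=1 payload=0x45=69: acc |= 69<<0 -> acc=69 shift=7
  byte[1]=0xFE cont=1 payload=0x7E=126: acc |= 126<<7 -> acc=16197 shift=14
  byte[2]=0x21 cont=0 payload=0x21=33: acc |= 33<<14 -> acc=556869 shift=21 [end]
Varint 1: bytes[0:3] = C5 FE 21 -> value 556869 (3 byte(s))
  byte[3]=0xEC cont=1 payload=0x6C=108: acc |= 108<<0 -> acc=108 shift=7
  byte[4]=0xE7 cont=1 payload=0x67=103: acc |= 103<<7 -> acc=13292 shift=14
  byte[5]=0x6B cont=0 payload=0x6B=107: acc |= 107<<14 -> acc=1766380 shift=21 [end]
Varint 2: bytes[3:6] = EC E7 6B -> value 1766380 (3 byte(s))
  byte[6]=0x0D cont=0 payload=0x0D=13: acc |= 13<<0 -> acc=13 shift=7 [end]
Varint 3: bytes[6:7] = 0D -> value 13 (1 byte(s))
  byte[7]=0x45 cont=0 payload=0x45=69: acc |= 69<<0 -> acc=69 shift=7 [end]
Varint 4: bytes[7:8] = 45 -> value 69 (1 byte(s))
  byte[8]=0xD6 cont=1 payload=0x56=86: acc |= 86<<0 -> acc=86 shift=7
  byte[9]=0xD9 cont=1 payload=0x59=89: acc |= 89<<7 -> acc=11478 shift=14
  byte[10]=0x35 cont=0 payload=0x35=53: acc |= 53<<14 -> acc=879830 shift=21 [end]
Varint 5: bytes[8:11] = D6 D9 35 -> value 879830 (3 byte(s))
  byte[11]=0x41 cont=0 payload=0x41=65: acc |= 65<<0 -> acc=65 shift=7 [end]
Varint 6: bytes[11:12] = 41 -> value 65 (1 byte(s))

Answer: 3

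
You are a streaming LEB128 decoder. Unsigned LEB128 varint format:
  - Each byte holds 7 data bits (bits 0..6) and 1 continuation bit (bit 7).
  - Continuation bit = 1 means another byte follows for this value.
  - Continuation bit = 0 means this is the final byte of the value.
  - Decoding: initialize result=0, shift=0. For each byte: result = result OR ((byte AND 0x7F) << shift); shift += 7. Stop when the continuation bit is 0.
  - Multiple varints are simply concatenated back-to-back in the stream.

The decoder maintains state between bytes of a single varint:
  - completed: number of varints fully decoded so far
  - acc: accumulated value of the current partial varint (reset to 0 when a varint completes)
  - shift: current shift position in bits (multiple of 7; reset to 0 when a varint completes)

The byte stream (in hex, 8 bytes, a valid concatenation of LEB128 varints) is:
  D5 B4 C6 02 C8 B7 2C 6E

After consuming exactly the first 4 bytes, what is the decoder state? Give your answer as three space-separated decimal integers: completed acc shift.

byte[0]=0xD5 cont=1 payload=0x55: acc |= 85<<0 -> completed=0 acc=85 shift=7
byte[1]=0xB4 cont=1 payload=0x34: acc |= 52<<7 -> completed=0 acc=6741 shift=14
byte[2]=0xC6 cont=1 payload=0x46: acc |= 70<<14 -> completed=0 acc=1153621 shift=21
byte[3]=0x02 cont=0 payload=0x02: varint #1 complete (value=5347925); reset -> completed=1 acc=0 shift=0

Answer: 1 0 0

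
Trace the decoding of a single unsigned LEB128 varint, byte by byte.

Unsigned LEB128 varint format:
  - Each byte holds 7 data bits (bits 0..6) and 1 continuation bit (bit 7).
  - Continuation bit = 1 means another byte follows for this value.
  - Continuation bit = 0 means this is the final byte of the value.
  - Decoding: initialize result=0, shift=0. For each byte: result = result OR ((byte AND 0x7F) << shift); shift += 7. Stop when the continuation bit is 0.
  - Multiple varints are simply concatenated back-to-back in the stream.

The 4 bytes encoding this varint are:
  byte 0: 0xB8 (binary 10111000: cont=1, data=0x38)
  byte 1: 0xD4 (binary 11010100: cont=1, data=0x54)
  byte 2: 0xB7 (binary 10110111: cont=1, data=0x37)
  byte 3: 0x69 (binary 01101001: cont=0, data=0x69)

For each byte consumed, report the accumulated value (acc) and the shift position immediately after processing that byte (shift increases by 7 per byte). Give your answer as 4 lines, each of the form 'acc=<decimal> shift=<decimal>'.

byte 0=0xB8: payload=0x38=56, contrib = 56<<0 = 56; acc -> 56, shift -> 7
byte 1=0xD4: payload=0x54=84, contrib = 84<<7 = 10752; acc -> 10808, shift -> 14
byte 2=0xB7: payload=0x37=55, contrib = 55<<14 = 901120; acc -> 911928, shift -> 21
byte 3=0x69: payload=0x69=105, contrib = 105<<21 = 220200960; acc -> 221112888, shift -> 28

Answer: acc=56 shift=7
acc=10808 shift=14
acc=911928 shift=21
acc=221112888 shift=28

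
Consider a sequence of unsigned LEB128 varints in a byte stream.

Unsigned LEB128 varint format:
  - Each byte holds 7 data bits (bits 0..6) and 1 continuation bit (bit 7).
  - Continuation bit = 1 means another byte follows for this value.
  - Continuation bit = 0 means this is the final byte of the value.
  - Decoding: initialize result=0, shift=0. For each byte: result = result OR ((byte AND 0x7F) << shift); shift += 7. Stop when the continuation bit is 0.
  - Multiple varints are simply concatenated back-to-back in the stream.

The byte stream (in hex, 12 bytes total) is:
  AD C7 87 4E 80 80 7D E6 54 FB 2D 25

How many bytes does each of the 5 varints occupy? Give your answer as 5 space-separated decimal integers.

Answer: 4 3 2 2 1

Derivation:
  byte[0]=0xAD cont=1 payload=0x2D=45: acc |= 45<<0 -> acc=45 shift=7
  byte[1]=0xC7 cont=1 payload=0x47=71: acc |= 71<<7 -> acc=9133 shift=14
  byte[2]=0x87 cont=1 payload=0x07=7: acc |= 7<<14 -> acc=123821 shift=21
  byte[3]=0x4E cont=0 payload=0x4E=78: acc |= 78<<21 -> acc=163701677 shift=28 [end]
Varint 1: bytes[0:4] = AD C7 87 4E -> value 163701677 (4 byte(s))
  byte[4]=0x80 cont=1 payload=0x00=0: acc |= 0<<0 -> acc=0 shift=7
  byte[5]=0x80 cont=1 payload=0x00=0: acc |= 0<<7 -> acc=0 shift=14
  byte[6]=0x7D cont=0 payload=0x7D=125: acc |= 125<<14 -> acc=2048000 shift=21 [end]
Varint 2: bytes[4:7] = 80 80 7D -> value 2048000 (3 byte(s))
  byte[7]=0xE6 cont=1 payload=0x66=102: acc |= 102<<0 -> acc=102 shift=7
  byte[8]=0x54 cont=0 payload=0x54=84: acc |= 84<<7 -> acc=10854 shift=14 [end]
Varint 3: bytes[7:9] = E6 54 -> value 10854 (2 byte(s))
  byte[9]=0xFB cont=1 payload=0x7B=123: acc |= 123<<0 -> acc=123 shift=7
  byte[10]=0x2D cont=0 payload=0x2D=45: acc |= 45<<7 -> acc=5883 shift=14 [end]
Varint 4: bytes[9:11] = FB 2D -> value 5883 (2 byte(s))
  byte[11]=0x25 cont=0 payload=0x25=37: acc |= 37<<0 -> acc=37 shift=7 [end]
Varint 5: bytes[11:12] = 25 -> value 37 (1 byte(s))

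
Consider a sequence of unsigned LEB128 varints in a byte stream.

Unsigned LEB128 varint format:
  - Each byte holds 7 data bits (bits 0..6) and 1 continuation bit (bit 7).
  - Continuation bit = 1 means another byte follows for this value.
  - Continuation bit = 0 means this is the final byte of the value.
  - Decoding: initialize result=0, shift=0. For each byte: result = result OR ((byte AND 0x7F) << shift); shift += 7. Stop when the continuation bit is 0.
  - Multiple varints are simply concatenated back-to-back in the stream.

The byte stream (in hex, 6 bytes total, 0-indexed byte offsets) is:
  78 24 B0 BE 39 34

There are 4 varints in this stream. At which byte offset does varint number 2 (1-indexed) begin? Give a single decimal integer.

Answer: 1

Derivation:
  byte[0]=0x78 cont=0 payload=0x78=120: acc |= 120<<0 -> acc=120 shift=7 [end]
Varint 1: bytes[0:1] = 78 -> value 120 (1 byte(s))
  byte[1]=0x24 cont=0 payload=0x24=36: acc |= 36<<0 -> acc=36 shift=7 [end]
Varint 2: bytes[1:2] = 24 -> value 36 (1 byte(s))
  byte[2]=0xB0 cont=1 payload=0x30=48: acc |= 48<<0 -> acc=48 shift=7
  byte[3]=0xBE cont=1 payload=0x3E=62: acc |= 62<<7 -> acc=7984 shift=14
  byte[4]=0x39 cont=0 payload=0x39=57: acc |= 57<<14 -> acc=941872 shift=21 [end]
Varint 3: bytes[2:5] = B0 BE 39 -> value 941872 (3 byte(s))
  byte[5]=0x34 cont=0 payload=0x34=52: acc |= 52<<0 -> acc=52 shift=7 [end]
Varint 4: bytes[5:6] = 34 -> value 52 (1 byte(s))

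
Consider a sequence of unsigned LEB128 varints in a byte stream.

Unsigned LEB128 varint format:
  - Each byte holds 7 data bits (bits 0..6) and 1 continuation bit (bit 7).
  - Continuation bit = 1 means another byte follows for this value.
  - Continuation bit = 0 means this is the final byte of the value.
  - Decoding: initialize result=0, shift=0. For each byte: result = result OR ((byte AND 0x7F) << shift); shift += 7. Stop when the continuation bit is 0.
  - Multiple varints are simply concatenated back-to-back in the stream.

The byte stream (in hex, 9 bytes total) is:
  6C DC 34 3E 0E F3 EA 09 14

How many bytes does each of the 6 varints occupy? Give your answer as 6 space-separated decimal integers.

  byte[0]=0x6C cont=0 payload=0x6C=108: acc |= 108<<0 -> acc=108 shift=7 [end]
Varint 1: bytes[0:1] = 6C -> value 108 (1 byte(s))
  byte[1]=0xDC cont=1 payload=0x5C=92: acc |= 92<<0 -> acc=92 shift=7
  byte[2]=0x34 cont=0 payload=0x34=52: acc |= 52<<7 -> acc=6748 shift=14 [end]
Varint 2: bytes[1:3] = DC 34 -> value 6748 (2 byte(s))
  byte[3]=0x3E cont=0 payload=0x3E=62: acc |= 62<<0 -> acc=62 shift=7 [end]
Varint 3: bytes[3:4] = 3E -> value 62 (1 byte(s))
  byte[4]=0x0E cont=0 payload=0x0E=14: acc |= 14<<0 -> acc=14 shift=7 [end]
Varint 4: bytes[4:5] = 0E -> value 14 (1 byte(s))
  byte[5]=0xF3 cont=1 payload=0x73=115: acc |= 115<<0 -> acc=115 shift=7
  byte[6]=0xEA cont=1 payload=0x6A=106: acc |= 106<<7 -> acc=13683 shift=14
  byte[7]=0x09 cont=0 payload=0x09=9: acc |= 9<<14 -> acc=161139 shift=21 [end]
Varint 5: bytes[5:8] = F3 EA 09 -> value 161139 (3 byte(s))
  byte[8]=0x14 cont=0 payload=0x14=20: acc |= 20<<0 -> acc=20 shift=7 [end]
Varint 6: bytes[8:9] = 14 -> value 20 (1 byte(s))

Answer: 1 2 1 1 3 1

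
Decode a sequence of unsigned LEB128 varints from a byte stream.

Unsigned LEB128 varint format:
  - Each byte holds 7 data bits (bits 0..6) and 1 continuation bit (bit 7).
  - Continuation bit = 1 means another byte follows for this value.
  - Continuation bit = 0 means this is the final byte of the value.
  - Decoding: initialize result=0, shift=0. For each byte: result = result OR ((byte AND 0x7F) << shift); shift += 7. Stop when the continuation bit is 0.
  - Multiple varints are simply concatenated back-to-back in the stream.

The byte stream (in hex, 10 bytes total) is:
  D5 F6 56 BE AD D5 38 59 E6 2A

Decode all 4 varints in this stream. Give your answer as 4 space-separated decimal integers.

Answer: 1424213 118838974 89 5478

Derivation:
  byte[0]=0xD5 cont=1 payload=0x55=85: acc |= 85<<0 -> acc=85 shift=7
  byte[1]=0xF6 cont=1 payload=0x76=118: acc |= 118<<7 -> acc=15189 shift=14
  byte[2]=0x56 cont=0 payload=0x56=86: acc |= 86<<14 -> acc=1424213 shift=21 [end]
Varint 1: bytes[0:3] = D5 F6 56 -> value 1424213 (3 byte(s))
  byte[3]=0xBE cont=1 payload=0x3E=62: acc |= 62<<0 -> acc=62 shift=7
  byte[4]=0xAD cont=1 payload=0x2D=45: acc |= 45<<7 -> acc=5822 shift=14
  byte[5]=0xD5 cont=1 payload=0x55=85: acc |= 85<<14 -> acc=1398462 shift=21
  byte[6]=0x38 cont=0 payload=0x38=56: acc |= 56<<21 -> acc=118838974 shift=28 [end]
Varint 2: bytes[3:7] = BE AD D5 38 -> value 118838974 (4 byte(s))
  byte[7]=0x59 cont=0 payload=0x59=89: acc |= 89<<0 -> acc=89 shift=7 [end]
Varint 3: bytes[7:8] = 59 -> value 89 (1 byte(s))
  byte[8]=0xE6 cont=1 payload=0x66=102: acc |= 102<<0 -> acc=102 shift=7
  byte[9]=0x2A cont=0 payload=0x2A=42: acc |= 42<<7 -> acc=5478 shift=14 [end]
Varint 4: bytes[8:10] = E6 2A -> value 5478 (2 byte(s))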